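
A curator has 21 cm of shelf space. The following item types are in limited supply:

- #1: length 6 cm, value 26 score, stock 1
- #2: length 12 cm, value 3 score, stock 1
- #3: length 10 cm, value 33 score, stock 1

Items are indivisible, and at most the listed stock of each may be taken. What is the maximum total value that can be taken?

59 score

Top feasible selections:
- 1×#1 + 1×#3: length 16, value 59
- 1×#3: length 10, value 33
- 1×#1 + 1×#2: length 18, value 29
- 1×#1: length 6, value 26
Best: 59 score.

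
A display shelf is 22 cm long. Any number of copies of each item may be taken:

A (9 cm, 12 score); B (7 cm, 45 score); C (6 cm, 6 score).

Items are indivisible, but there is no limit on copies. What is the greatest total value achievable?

Best value-per-unit is B at 45/7, and filling with it alone uses length 3×7=21. No mix of the others beats 3×45 = 135.

135 score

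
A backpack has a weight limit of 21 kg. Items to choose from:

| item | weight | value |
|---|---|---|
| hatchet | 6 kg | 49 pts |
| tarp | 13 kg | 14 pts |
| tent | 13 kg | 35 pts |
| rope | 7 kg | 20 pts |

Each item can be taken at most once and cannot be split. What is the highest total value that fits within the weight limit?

Check high-value combinations within 21 kg:
- hatchet+tent: weight 6+13=19, value 49+35=84
- hatchet+rope: weight 6+7=13, value 49+20=69
- hatchet+tarp: weight 6+13=19, value 49+14=63
- tent+rope: weight 13+7=20, value 35+20=55
Best: 84 pts.

84 pts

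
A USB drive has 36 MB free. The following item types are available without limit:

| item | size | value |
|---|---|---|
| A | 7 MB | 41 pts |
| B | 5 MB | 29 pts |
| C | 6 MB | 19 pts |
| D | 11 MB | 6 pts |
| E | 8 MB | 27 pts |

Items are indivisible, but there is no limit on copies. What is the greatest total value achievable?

Best value-per-unit is A at 41/7; filling with it alone gives 5×41 = 205.
Optimal mix: 3×A + 3×B → size 36, value 210.

210 pts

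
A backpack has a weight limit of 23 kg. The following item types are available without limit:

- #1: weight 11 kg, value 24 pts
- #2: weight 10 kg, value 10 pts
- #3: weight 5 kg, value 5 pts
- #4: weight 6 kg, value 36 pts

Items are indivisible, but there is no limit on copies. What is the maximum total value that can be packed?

Best value-per-unit is #4 at 36/6; filling with it alone gives 3×36 = 108.
Optimal mix: 1×#3 + 3×#4 → weight 23, value 113.

113 pts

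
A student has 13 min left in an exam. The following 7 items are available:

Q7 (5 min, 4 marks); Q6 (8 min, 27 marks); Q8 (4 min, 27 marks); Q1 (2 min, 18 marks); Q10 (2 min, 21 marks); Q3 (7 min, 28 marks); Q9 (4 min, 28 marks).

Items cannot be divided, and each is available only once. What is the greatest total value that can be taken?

Check high-value combinations within 13 min:
- Q8+Q1+Q10+Q9: time 4+2+2+4=12, value 27+18+21+28=94
- Q10+Q3+Q9: time 2+7+4=13, value 21+28+28=77
- Q8+Q10+Q9: time 4+2+4=10, value 27+21+28=76
- Q8+Q10+Q3: time 4+2+7=13, value 27+21+28=76
Best: 94 marks.

94 marks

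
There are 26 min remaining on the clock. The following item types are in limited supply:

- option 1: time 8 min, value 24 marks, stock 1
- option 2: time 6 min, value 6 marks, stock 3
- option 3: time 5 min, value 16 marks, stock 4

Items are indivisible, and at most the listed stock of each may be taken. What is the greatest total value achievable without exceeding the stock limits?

Best selections within time 26 and stock limits:
- 1×option 1 + 3×option 3: time 23, value 72
- 1×option 2 + 4×option 3: time 26, value 70
- 4×option 3: time 20, value 64
Best: 72 marks.

72 marks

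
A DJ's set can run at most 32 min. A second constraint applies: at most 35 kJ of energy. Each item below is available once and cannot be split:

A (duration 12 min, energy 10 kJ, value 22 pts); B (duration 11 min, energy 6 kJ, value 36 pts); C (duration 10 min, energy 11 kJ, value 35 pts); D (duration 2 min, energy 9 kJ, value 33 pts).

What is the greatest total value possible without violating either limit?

104 pts

Feasible sets respecting both limits:
- B+C+D: duration 23, energy 26, value 104
- A+B+D: duration 25, energy 25, value 91
- A+C+D: duration 24, energy 30, value 90
- B+C: duration 21, energy 17, value 71
Best: 104 pts.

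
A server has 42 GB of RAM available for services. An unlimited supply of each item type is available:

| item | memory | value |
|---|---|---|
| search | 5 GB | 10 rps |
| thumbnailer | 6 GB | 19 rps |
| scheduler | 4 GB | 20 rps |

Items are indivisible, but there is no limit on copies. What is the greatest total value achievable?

Best value-per-unit is scheduler at 20/4, and filling with it alone uses memory 10×4=40. No mix of the others beats 10×20 = 200.

200 rps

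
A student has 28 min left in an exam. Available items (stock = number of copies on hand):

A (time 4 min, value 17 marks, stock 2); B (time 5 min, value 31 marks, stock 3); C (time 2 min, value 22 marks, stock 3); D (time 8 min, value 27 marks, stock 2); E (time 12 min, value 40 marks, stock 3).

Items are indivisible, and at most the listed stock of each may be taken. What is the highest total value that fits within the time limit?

176 marks

Top feasible selections:
- 1×A + 3×B + 3×C: time 25, value 176
- 1×A + 2×B + 3×C + 1×D: time 28, value 172
Best: 176 marks.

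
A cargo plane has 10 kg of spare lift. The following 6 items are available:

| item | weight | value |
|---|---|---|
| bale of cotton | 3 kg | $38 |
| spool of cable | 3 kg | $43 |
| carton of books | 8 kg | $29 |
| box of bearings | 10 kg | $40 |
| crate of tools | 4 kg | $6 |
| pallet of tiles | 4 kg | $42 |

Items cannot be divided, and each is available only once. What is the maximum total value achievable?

$123

Check high-value combinations within 10 kg:
- bale of cotton+spool of cable+pallet of tiles: weight 3+3+4=10, value 38+43+42=123
- bale of cotton+spool of cable+crate of tools: weight 3+3+4=10, value 38+43+6=87
- spool of cable+pallet of tiles: weight 3+4=7, value 43+42=85
- bale of cotton+spool of cable: weight 3+3=6, value 38+43=81
Best: $123.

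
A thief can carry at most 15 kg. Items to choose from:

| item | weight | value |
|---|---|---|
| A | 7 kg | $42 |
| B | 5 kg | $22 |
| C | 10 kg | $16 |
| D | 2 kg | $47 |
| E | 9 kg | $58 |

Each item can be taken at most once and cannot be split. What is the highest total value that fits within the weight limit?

$111

Check high-value combinations within 15 kg:
- A+B+D: weight 7+5+2=14, value 42+22+47=111
- D+E: weight 2+9=11, value 47+58=105
- A+D: weight 7+2=9, value 42+47=89
- B+E: weight 5+9=14, value 22+58=80
Best: $111.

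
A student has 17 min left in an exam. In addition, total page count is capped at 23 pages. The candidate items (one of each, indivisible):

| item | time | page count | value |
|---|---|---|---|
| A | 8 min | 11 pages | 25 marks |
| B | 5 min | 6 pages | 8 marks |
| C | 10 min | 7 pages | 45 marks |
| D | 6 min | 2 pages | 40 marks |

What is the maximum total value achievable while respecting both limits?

Feasible sets respecting both limits:
- C+D: time 16, page count 9, value 85
- A+D: time 14, page count 13, value 65
- B+C: time 15, page count 13, value 53
- B+D: time 11, page count 8, value 48
Best: 85 marks.

85 marks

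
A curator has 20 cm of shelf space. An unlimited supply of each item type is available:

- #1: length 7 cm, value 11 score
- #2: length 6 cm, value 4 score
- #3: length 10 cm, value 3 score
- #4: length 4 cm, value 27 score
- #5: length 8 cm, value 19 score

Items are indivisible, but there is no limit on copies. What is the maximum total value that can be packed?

Best value-per-unit is #4 at 27/4, and filling with it alone uses length 5×4=20. No mix of the others beats 5×27 = 135.

135 score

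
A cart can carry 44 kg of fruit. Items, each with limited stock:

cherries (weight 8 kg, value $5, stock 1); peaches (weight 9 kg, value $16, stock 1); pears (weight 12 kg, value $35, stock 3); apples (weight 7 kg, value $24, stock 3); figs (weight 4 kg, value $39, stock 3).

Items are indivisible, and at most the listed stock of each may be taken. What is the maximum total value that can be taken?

Top feasible selections:
- 2×pears + 1×apples + 3×figs: weight 43, value 211
- 1×peaches + 3×apples + 3×figs: weight 42, value 205
- 1×pears + 2×apples + 3×figs: weight 38, value 200
- 1×cherries + 3×apples + 3×figs: weight 41, value 194
Best: $211.

$211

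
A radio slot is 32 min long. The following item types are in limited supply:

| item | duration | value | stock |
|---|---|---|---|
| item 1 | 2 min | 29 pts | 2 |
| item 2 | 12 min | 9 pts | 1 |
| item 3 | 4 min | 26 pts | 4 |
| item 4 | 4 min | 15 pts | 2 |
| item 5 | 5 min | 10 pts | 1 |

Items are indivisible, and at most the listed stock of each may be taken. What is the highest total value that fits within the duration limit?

Best selections within duration 32 and stock limits:
- 2×item 1 + 4×item 3 + 2×item 4: duration 28, value 192
- 2×item 1 + 4×item 3 + 1×item 4 + 1×item 5: duration 29, value 187
Best: 192 pts.

192 pts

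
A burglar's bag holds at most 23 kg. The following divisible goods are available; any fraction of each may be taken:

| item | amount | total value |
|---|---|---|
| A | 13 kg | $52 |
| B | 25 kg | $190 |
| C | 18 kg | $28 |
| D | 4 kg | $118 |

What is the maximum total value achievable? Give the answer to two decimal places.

Take in order of value per unit:
- D (118/4 per unit): all 4 → value 118, running total 118.00
- B (190/25 per unit): 19 of 25 → value 19×190/25 = 144.4000, running total 262.40
Total 262.40.

262.40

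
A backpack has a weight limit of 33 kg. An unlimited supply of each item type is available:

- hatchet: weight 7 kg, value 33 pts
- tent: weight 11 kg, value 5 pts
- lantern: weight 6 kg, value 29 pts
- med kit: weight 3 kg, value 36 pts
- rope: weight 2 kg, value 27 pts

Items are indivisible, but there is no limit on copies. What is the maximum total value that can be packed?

441 pts

Best value-per-unit is rope at 27/2; filling with it alone gives 16×27 = 432.
Optimal mix: 1×med kit + 15×rope → weight 33, value 441.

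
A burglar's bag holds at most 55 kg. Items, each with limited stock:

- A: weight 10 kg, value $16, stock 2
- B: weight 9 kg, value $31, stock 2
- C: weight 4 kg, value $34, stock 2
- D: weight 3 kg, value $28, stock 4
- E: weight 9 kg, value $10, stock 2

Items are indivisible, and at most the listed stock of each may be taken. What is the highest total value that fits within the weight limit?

Top feasible selections:
- 1×A + 2×B + 2×C + 4×D: weight 48, value 258
- 2×B + 2×C + 4×D + 1×E: weight 47, value 252
Best: $258.

$258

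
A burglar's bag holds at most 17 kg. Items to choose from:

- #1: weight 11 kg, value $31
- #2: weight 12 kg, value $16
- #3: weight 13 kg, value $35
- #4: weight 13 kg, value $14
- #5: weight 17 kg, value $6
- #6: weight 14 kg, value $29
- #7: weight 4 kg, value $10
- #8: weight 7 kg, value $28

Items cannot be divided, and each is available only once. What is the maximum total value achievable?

$45

This is a 0/1 knapsack; check combinations near the capacity.
- #3+#7: weight 13+4=17, value 35+10=45
- #1+#7: weight 11+4=15, value 31+10=41
- #7+#8: weight 4+7=11, value 10+28=38
- #3: weight 13, value 35
- #1: weight 11, value 31
Best: $45.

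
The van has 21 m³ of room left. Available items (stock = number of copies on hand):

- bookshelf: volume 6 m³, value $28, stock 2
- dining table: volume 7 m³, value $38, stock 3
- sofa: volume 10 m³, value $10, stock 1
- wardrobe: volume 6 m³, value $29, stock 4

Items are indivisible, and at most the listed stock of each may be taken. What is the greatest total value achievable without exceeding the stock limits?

$114

Best selections within volume 21 and stock limits:
- 3×dining table: volume 21, value 114
- 2×dining table + 1×wardrobe: volume 20, value 105
Best: $114.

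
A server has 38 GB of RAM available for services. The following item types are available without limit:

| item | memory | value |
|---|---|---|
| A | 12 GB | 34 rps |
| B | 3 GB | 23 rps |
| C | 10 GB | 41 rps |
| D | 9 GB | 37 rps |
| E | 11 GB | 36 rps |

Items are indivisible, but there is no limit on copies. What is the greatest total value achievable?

276 rps

Best value-per-unit is B at 23/3, and filling with it alone uses memory 12×3=36. No mix of the others beats 12×23 = 276.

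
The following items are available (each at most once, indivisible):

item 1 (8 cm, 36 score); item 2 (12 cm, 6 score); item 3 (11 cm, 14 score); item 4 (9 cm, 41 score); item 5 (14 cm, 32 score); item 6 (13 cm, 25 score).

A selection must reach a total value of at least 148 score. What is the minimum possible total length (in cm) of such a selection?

55

Subsets with value ≥ 148, sorted by total length:
- item 1+item 3+item 4+item 5+item 6: length 55, value 148
- item 1+item 2+item 3+item 4+item 5+item 6: length 67, value 154
Minimum length: 55 cm.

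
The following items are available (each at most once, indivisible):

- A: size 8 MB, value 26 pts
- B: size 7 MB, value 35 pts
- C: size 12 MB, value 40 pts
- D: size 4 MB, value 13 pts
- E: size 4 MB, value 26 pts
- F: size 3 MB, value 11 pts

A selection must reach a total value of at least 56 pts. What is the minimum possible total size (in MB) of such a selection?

Subsets with value ≥ 56, sorted by total size:
- B+E: size 11, value 61
- B+E+F: size 14, value 72
- B+D+F: size 14, value 59
- B+D+E: size 15, value 74
Minimum size: 11 MB.

11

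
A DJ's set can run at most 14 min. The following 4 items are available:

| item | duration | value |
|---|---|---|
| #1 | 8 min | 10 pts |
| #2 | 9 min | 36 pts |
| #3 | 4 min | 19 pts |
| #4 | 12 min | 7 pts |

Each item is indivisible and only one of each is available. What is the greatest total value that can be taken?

Check high-value combinations within 14 min:
- #2+#3: duration 9+4=13, value 36+19=55
- #2: duration 9, value 36
- #1+#3: duration 8+4=12, value 10+19=29
- #3: duration 4, value 19
Best: 55 pts.

55 pts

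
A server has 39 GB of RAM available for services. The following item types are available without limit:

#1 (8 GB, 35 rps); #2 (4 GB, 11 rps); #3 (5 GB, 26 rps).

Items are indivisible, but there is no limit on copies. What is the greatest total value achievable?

193 rps

Best value-per-unit is #3 at 26/5; filling with it alone gives 7×26 = 182.
Optimal mix: 1×#2 + 7×#3 → memory 39, value 193.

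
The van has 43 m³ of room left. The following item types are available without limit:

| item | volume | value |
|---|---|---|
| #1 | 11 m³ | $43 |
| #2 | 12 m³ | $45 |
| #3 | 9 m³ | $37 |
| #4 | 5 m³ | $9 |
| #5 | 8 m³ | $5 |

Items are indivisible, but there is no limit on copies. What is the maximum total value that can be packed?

$168

Best value-per-unit is #3 at 37/9; filling with it alone gives 4×37 = 148.
Optimal mix: 2×#1 + 1×#2 + 1×#3 → volume 43, value 168.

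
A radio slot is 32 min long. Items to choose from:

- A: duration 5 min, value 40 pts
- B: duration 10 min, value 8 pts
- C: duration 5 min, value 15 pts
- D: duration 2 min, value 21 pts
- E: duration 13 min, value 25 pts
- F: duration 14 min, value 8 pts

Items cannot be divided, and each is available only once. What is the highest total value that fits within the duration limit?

101 pts

Check high-value combinations within 32 min:
- A+C+D+E: duration 5+5+2+13=25, value 40+15+21+25=101
- A+B+D+E: duration 5+10+2+13=30, value 40+8+21+25=94
- A+D+E: duration 5+2+13=20, value 40+21+25=86
- A+B+C+D: duration 5+10+5+2=22, value 40+8+15+21=84
- A+C+D+F: duration 5+5+2+14=26, value 40+15+21+8=84
Best: 101 pts.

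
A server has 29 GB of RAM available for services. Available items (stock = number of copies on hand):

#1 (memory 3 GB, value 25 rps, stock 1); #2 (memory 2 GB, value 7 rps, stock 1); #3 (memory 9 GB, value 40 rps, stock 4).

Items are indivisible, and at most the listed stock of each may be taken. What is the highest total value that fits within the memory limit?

Top feasible selections:
- 1×#2 + 3×#3: memory 29, value 127
- 3×#3: memory 27, value 120
- 1×#1 + 1×#2 + 2×#3: memory 23, value 112
Best: 127 rps.

127 rps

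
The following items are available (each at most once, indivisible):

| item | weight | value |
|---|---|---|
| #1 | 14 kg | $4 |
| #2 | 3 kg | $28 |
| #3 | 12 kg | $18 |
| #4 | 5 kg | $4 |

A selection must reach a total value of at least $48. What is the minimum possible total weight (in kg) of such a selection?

Subsets with value ≥ 48, sorted by total weight:
- #2+#3+#4: weight 20, value 50
- #1+#2+#3: weight 29, value 50
- #1+#2+#3+#4: weight 34, value 54
Minimum weight: 20 kg.

20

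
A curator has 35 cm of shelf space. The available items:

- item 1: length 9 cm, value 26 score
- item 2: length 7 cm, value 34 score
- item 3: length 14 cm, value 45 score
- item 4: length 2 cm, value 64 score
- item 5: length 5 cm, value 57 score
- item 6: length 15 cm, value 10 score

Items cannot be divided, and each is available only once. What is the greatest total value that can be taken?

Check high-value combinations within 35 cm:
- item 2+item 3+item 4+item 5: length 7+14+2+5=28, value 34+45+64+57=200
- item 1+item 3+item 4+item 5: length 9+14+2+5=30, value 26+45+64+57=192
- item 1+item 2+item 4+item 5: length 9+7+2+5=23, value 26+34+64+57=181
- item 1+item 2+item 3+item 4: length 9+7+14+2=32, value 26+34+45+64=169
- item 3+item 4+item 5: length 14+2+5=21, value 45+64+57=166
Best: 200 score.

200 score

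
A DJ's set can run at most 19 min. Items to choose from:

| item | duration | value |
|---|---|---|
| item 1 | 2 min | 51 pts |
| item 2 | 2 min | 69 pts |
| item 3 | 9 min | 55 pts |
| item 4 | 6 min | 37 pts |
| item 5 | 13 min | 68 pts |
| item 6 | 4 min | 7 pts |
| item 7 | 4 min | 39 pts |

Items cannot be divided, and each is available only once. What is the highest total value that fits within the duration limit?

This is a 0/1 knapsack; check combinations near the capacity.
- item 1+item 2+item 3+item 7: duration 2+2+9+4=17, value 51+69+55+39=214
- item 1+item 2+item 3+item 4: duration 2+2+9+6=19, value 51+69+55+37=212
- item 1+item 2+item 4+item 6+item 7: duration 2+2+6+4+4=18, value 51+69+37+7+39=203
Best: 214 pts.

214 pts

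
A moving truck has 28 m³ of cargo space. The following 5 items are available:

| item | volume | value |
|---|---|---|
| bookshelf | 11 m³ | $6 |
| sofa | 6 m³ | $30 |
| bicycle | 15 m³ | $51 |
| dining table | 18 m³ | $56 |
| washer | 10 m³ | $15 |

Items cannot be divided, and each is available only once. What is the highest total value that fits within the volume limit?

Check high-value combinations within 28 m³:
- sofa+dining table: volume 6+18=24, value 30+56=86
- sofa+bicycle: volume 6+15=21, value 30+51=81
- dining table+washer: volume 18+10=28, value 56+15=71
- bicycle+washer: volume 15+10=25, value 51+15=66
Best: $86.

$86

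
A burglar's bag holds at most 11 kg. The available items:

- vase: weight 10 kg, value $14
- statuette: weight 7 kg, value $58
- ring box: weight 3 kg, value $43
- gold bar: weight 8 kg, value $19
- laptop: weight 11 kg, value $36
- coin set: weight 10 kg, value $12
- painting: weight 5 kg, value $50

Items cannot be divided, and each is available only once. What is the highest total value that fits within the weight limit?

Check high-value combinations within 11 kg:
- statuette+ring box: weight 7+3=10, value 58+43=101
- ring box+painting: weight 3+5=8, value 43+50=93
- ring box+gold bar: weight 3+8=11, value 43+19=62
- statuette: weight 7, value 58
- painting: weight 5, value 50
Best: $101.

$101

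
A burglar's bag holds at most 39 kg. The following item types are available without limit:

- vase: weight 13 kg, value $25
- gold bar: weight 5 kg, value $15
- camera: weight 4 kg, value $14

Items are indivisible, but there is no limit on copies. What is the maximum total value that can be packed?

Best value-per-unit is camera at 14/4; filling with it alone gives 9×14 = 126.
Optimal mix: 3×gold bar + 6×camera → weight 39, value 129.

$129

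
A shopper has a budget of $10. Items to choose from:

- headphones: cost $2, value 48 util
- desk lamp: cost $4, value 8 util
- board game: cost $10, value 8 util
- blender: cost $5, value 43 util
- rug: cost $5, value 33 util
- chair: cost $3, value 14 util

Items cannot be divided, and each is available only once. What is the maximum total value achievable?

105 util

This is a 0/1 knapsack; check combinations near the capacity.
- headphones+blender+chair: cost 2+5+3=10, value 48+43+14=105
- headphones+rug+chair: cost 2+5+3=10, value 48+33+14=95
- headphones+blender: cost 2+5=7, value 48+43=91
Best: 105 util.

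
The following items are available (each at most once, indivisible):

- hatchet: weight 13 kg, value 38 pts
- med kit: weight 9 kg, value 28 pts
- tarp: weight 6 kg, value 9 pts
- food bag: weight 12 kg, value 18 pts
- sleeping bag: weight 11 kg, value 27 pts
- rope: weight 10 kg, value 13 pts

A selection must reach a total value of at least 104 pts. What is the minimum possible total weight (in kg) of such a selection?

Subsets with value ≥ 104, sorted by total weight:
- hatchet+med kit+sleeping bag+rope: weight 43, value 106
- hatchet+med kit+food bag+sleeping bag: weight 45, value 111
- hatchet+med kit+tarp+sleeping bag+rope: weight 49, value 115
- hatchet+med kit+tarp+food bag+rope: weight 50, value 106
Minimum weight: 43 kg.

43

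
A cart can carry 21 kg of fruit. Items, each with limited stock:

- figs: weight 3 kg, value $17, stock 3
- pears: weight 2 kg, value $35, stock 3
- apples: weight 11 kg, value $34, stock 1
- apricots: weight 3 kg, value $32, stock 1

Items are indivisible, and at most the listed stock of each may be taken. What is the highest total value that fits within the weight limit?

$188

Top feasible selections:
- 3×figs + 3×pears + 1×apricots: weight 18, value 188
- 2×figs + 3×pears + 1×apricots: weight 15, value 171
Best: $188.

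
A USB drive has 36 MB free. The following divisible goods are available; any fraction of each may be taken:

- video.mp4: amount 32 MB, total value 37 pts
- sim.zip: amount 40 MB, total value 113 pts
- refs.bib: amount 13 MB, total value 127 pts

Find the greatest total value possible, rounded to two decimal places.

191.98

Take in order of value per unit:
- refs.bib (127/13 per unit): all 13 → value 127, running total 127.00
- sim.zip (113/40 per unit): 23 of 40 → value 23×113/40 = 64.9750, running total 191.98
Total 191.98.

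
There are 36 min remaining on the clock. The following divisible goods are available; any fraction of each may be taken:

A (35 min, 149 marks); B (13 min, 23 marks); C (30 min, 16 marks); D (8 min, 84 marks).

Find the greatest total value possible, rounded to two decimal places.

203.20

Take in order of value per unit:
- D (84/8 per unit): all 8 → value 84, running total 84.00
- A (149/35 per unit): 28 of 35 → value 28×149/35 = 119.2000, running total 203.20
Total 203.20.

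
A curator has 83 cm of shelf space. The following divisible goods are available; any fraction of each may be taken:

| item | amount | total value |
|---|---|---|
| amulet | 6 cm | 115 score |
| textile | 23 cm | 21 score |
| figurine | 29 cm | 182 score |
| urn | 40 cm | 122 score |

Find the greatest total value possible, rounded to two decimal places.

Take in order of value per unit:
- amulet (115/6 per unit): all 6 → value 115, running total 115.00
- figurine (182/29 per unit): all 29 → value 182, running total 297.00
- urn (122/40 per unit): all 40 → value 122, running total 419.00
- textile (21/23 per unit): 8 of 23 → value 8×21/23 = 7.3043, running total 426.30
Total 426.30.

426.30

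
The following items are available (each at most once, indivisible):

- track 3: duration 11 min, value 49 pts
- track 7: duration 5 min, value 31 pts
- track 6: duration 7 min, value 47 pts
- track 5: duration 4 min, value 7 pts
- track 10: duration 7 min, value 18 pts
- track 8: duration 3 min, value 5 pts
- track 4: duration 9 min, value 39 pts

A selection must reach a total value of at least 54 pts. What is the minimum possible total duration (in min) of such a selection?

11

Subsets with value ≥ 54, sorted by total duration:
- track 6+track 5: duration 11, value 54
- track 7+track 6: duration 12, value 78
- track 7+track 4: duration 14, value 70
Minimum duration: 11 min.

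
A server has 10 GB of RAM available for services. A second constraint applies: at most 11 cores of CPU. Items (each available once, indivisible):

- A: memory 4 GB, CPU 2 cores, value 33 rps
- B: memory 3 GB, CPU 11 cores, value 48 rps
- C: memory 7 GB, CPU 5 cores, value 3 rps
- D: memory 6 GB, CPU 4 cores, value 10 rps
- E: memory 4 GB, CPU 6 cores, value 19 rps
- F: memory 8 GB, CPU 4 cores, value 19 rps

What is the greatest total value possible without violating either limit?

52 rps

Feasible sets respecting both limits:
- A+E: memory 8, CPU 8, value 52
- B: memory 3, CPU 11, value 48
- A+D: memory 10, CPU 6, value 43
- A: memory 4, CPU 2, value 33
Best: 52 rps.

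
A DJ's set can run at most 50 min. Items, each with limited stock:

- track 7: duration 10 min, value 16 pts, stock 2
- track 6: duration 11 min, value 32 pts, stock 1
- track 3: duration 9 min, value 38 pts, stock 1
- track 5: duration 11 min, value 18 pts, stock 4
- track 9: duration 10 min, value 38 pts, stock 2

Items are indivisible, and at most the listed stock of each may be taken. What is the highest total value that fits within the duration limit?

162 pts

Top feasible selections:
- 1×track 7 + 1×track 6 + 1×track 3 + 2×track 9: duration 50, value 162
- 1×track 7 + 1×track 3 + 1×track 5 + 2×track 9: duration 50, value 148
Best: 162 pts.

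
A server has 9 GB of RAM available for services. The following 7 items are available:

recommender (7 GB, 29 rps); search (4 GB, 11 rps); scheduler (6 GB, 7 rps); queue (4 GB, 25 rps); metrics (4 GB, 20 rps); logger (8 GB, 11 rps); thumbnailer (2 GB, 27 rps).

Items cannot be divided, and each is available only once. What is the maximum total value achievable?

56 rps

Check high-value combinations within 9 GB:
- recommender+thumbnailer: memory 7+2=9, value 29+27=56
- queue+thumbnailer: memory 4+2=6, value 25+27=52
- metrics+thumbnailer: memory 4+2=6, value 20+27=47
- queue+metrics: memory 4+4=8, value 25+20=45
Best: 56 rps.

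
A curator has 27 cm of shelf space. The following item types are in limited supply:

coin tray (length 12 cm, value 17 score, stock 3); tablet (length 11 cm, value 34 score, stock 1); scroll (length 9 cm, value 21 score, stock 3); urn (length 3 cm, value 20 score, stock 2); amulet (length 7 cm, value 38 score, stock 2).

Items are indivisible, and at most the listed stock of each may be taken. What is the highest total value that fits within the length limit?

Best selections within length 27 and stock limits:
- 1×scroll + 1×urn + 2×amulet: length 26, value 117
- 2×urn + 2×amulet: length 20, value 116
- 1×tablet + 2×urn + 1×amulet: length 24, value 112
Best: 117 score.

117 score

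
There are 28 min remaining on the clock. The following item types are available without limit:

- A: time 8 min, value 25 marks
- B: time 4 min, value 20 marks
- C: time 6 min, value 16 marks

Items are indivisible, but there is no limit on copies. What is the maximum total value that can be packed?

Best value-per-unit is B at 20/4, and filling with it alone uses time 7×4=28. No mix of the others beats 7×20 = 140.

140 marks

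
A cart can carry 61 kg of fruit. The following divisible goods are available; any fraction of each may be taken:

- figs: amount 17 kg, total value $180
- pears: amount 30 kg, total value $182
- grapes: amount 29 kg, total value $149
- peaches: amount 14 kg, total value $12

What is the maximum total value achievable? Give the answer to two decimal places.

433.93

Take in order of value per unit:
- figs (180/17 per unit): all 17 → value 180, running total 180.00
- pears (182/30 per unit): all 30 → value 182, running total 362.00
- grapes (149/29 per unit): 14 of 29 → value 14×149/29 = 71.9310, running total 433.93
Total 433.93.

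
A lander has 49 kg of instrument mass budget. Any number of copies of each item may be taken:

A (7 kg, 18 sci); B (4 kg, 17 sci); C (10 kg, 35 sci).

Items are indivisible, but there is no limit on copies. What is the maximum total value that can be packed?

204 sci

Best value-per-unit is B at 17/4, and filling with it alone uses mass 12×4=48. No mix of the others beats 12×17 = 204.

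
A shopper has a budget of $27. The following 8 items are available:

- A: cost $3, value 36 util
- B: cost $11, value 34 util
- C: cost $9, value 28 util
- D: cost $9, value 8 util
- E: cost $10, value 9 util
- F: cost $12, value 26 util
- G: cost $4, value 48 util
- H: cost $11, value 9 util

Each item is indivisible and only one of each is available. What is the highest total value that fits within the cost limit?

This is a 0/1 knapsack; check combinations near the capacity.
- A+B+C+G: cost 3+11+9+4=27, value 36+34+28+48=146
- A+B+D+G: cost 3+11+9+4=27, value 36+34+8+48=126
- A+C+E+G: cost 3+9+10+4=26, value 36+28+9+48=121
Best: 146 util.

146 util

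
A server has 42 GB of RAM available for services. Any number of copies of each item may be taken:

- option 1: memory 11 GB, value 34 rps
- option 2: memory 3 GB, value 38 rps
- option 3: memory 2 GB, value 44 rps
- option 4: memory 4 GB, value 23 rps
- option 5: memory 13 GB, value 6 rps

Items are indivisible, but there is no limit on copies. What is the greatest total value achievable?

924 rps

Best value-per-unit is option 3 at 44/2, and filling with it alone uses memory 21×2=42. No mix of the others beats 21×44 = 924.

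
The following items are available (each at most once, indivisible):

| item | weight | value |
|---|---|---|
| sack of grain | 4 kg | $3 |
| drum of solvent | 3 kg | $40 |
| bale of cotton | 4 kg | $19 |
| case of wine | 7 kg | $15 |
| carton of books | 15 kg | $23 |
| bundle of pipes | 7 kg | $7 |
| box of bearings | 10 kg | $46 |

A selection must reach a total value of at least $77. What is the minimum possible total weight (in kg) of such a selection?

13

Subsets with value ≥ 77, sorted by total weight:
- drum of solvent+box of bearings: weight 13, value 86
- drum of solvent+bale of cotton+box of bearings: weight 17, value 105
- sack of grain+drum of solvent+box of bearings: weight 17, value 89
Minimum weight: 13 kg.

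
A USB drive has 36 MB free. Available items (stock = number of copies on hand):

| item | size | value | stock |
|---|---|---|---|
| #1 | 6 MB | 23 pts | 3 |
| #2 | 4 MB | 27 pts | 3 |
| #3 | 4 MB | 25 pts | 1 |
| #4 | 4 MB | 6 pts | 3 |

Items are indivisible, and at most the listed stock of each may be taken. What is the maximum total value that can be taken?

175 pts

Best selections within size 36 and stock limits:
- 3×#1 + 3×#2 + 1×#3: size 34, value 175
- 2×#1 + 3×#2 + 1×#3 + 2×#4: size 36, value 164
Best: 175 pts.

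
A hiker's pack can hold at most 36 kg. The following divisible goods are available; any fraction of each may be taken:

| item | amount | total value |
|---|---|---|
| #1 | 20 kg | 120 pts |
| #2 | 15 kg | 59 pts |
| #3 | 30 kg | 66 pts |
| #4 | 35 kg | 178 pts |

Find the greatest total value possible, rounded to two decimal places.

201.37

Take in order of value per unit:
- #1 (120/20 per unit): all 20 → value 120, running total 120.00
- #4 (178/35 per unit): 16 of 35 → value 16×178/35 = 81.3714, running total 201.37
Total 201.37.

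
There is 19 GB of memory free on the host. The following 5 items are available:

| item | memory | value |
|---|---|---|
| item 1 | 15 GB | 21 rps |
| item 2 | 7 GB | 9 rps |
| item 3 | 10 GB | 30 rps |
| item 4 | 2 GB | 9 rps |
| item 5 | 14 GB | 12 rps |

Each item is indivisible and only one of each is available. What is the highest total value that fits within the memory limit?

This is a 0/1 knapsack; check combinations near the capacity.
- item 2+item 3+item 4: memory 7+10+2=19, value 9+30+9=48
- item 3+item 4: memory 10+2=12, value 30+9=39
- item 2+item 3: memory 7+10=17, value 9+30=39
- item 3: memory 10, value 30
Best: 48 rps.

48 rps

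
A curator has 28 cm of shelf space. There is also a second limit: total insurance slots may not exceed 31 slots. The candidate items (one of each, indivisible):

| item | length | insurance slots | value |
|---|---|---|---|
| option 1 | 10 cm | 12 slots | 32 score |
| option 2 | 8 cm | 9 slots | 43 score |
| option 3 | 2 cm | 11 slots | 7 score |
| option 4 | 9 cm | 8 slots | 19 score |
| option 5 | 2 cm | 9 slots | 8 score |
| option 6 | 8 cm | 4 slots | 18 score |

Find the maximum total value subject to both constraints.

94 score

Feasible sets respecting both limits:
- option 1+option 2+option 4: length 27, insurance slots 29, value 94
- option 1+option 2+option 6: length 26, insurance slots 25, value 93
- option 2+option 4+option 5+option 6: length 27, insurance slots 30, value 88
Best: 94 score.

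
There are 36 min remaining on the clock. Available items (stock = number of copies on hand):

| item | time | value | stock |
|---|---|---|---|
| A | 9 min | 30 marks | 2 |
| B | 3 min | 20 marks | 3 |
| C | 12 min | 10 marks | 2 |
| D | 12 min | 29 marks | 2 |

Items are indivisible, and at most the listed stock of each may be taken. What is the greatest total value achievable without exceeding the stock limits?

Top feasible selections:
- 2×A + 2×B + 1×D: time 36, value 129
- 2×A + 3×B: time 27, value 120
- 1×A + 3×B + 1×D: time 30, value 119
Best: 129 marks.

129 marks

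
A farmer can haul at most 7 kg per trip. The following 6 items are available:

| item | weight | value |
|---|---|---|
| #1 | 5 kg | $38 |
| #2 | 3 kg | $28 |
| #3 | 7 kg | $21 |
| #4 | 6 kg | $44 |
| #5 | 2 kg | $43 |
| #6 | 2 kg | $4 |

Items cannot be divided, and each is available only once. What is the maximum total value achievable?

This is a 0/1 knapsack; check combinations near the capacity.
- #1+#5: weight 5+2=7, value 38+43=81
- #2+#5+#6: weight 3+2+2=7, value 28+43+4=75
- #2+#5: weight 3+2=5, value 28+43=71
- #5+#6: weight 2+2=4, value 43+4=47
Best: $81.

$81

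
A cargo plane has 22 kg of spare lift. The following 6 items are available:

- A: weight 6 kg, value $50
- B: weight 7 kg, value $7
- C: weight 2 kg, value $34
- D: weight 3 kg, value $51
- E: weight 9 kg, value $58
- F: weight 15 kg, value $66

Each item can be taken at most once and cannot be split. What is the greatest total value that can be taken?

Check high-value combinations within 22 kg:
- A+C+D+E: weight 6+2+3+9=20, value 50+34+51+58=193
- A+D+E: weight 6+3+9=18, value 50+51+58=159
- C+D+F: weight 2+3+15=20, value 34+51+66=151
Best: $193.

$193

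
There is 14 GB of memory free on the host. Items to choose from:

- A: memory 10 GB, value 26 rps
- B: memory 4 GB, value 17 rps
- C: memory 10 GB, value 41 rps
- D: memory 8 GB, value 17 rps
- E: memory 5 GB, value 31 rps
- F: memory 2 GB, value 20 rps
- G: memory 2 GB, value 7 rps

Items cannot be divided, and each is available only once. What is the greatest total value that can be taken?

Check high-value combinations within 14 GB:
- B+E+F+G: memory 4+5+2+2=13, value 17+31+20+7=75
- B+E+F: memory 4+5+2=11, value 17+31+20=68
- C+F+G: memory 10+2+2=14, value 41+20+7=68
Best: 75 rps.

75 rps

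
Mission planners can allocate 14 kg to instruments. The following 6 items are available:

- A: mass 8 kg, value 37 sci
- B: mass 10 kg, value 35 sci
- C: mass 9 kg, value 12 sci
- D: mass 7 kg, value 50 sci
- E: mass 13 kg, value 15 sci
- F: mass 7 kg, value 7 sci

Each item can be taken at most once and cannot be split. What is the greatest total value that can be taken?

57 sci

Check high-value combinations within 14 kg:
- D+F: mass 7+7=14, value 50+7=57
- D: mass 7, value 50
- A: mass 8, value 37
- B: mass 10, value 35
Best: 57 sci.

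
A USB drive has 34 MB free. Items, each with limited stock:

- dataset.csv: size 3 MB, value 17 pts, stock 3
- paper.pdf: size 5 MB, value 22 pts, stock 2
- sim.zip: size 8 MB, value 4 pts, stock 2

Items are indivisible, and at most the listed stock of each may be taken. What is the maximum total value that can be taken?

99 pts

Best selections within size 34 and stock limits:
- 3×dataset.csv + 2×paper.pdf + 1×sim.zip: size 27, value 99
- 3×dataset.csv + 2×paper.pdf: size 19, value 95
Best: 99 pts.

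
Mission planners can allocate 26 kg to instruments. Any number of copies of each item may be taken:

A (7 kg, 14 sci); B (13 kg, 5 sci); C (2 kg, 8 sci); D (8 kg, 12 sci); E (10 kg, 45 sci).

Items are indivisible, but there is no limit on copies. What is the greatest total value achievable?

114 sci

Best value-per-unit is E at 45/10; filling with it alone gives 2×45 = 90.
Optimal mix: 3×C + 2×E → mass 26, value 114.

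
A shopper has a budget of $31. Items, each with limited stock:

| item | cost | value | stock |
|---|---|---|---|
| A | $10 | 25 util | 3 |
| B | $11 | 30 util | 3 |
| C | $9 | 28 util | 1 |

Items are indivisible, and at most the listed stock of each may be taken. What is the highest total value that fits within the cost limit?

Top feasible selections:
- 2×B + 1×C: cost 31, value 88
- 1×A + 1×B + 1×C: cost 30, value 83
- 2×A + 1×B: cost 31, value 80
Best: 88 util.

88 util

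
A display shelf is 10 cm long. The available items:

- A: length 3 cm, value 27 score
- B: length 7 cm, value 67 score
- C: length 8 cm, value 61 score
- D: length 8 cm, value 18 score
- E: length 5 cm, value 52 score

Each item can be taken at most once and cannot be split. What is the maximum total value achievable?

94 score

Check high-value combinations within 10 cm:
- A+B: length 3+7=10, value 27+67=94
- A+E: length 3+5=8, value 27+52=79
- B: length 7, value 67
- C: length 8, value 61
- E: length 5, value 52
Best: 94 score.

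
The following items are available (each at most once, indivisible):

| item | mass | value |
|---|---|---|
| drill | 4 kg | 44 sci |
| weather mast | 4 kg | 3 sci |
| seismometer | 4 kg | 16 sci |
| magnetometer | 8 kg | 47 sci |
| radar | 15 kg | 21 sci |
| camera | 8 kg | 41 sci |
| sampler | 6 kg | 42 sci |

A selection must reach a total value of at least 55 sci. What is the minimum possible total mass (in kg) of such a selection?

8

Subsets with value ≥ 55, sorted by total mass:
- drill+seismometer: mass 8, value 60
- drill+sampler: mass 10, value 86
- seismometer+sampler: mass 10, value 58
Minimum mass: 8 kg.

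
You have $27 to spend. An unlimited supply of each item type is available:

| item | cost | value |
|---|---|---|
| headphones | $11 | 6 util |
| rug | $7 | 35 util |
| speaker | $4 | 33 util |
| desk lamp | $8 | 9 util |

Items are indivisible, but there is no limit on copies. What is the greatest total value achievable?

Best value-per-unit is speaker at 33/4; filling with it alone gives 6×33 = 198.
Optimal mix: 1×rug + 5×speaker → cost 27, value 200.

200 util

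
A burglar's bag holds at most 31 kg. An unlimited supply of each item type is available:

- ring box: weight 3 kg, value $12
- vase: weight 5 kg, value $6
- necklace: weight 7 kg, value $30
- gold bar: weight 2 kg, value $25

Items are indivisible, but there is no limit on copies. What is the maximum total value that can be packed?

$375

Best value-per-unit is gold bar at 25/2, and filling with it alone uses weight 15×2=30. No mix of the others beats 15×25 = 375.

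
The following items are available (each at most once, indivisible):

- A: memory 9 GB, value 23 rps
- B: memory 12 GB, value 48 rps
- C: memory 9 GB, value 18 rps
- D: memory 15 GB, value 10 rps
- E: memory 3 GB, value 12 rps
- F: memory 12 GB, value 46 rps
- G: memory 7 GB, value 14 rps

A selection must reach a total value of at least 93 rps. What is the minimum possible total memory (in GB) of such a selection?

Subsets with value ≥ 93, sorted by total memory:
- B+F: memory 24, value 94
- B+E+F: memory 27, value 106
- B+F+G: memory 31, value 108
- A+B+E+G: memory 31, value 97
Minimum memory: 24 GB.

24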